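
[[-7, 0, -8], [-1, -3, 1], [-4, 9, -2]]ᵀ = [[-7, -1, -4], [0, -3, 9], [-8, 1, -2]]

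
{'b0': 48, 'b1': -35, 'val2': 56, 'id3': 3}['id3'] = 3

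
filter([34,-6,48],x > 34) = keep x where x > 34: 34✗, -6✗, 48✓
= [48]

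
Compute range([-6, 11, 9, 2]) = 17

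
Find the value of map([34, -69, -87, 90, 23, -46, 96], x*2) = 34*2=68, -69*2=-138, -87*2=-174, 90*2=180, 23*2=46, -46*2=-92, 96*2=192
= [68, -138, -174, 180, 46, -92, 192]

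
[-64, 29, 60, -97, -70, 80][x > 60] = keep x where x > 60: -64✗, 29✗, 60✗, -97✗, -70✗, 80✓
= [80]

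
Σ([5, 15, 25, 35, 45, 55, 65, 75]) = 5 + 15 + 25 + 35 + 45 + 55 + 65 + 75
= 320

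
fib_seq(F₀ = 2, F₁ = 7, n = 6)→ [2, 7, 9, 16, 25, 41]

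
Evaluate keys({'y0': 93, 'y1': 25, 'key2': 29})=['y0', 'y1', 'key2']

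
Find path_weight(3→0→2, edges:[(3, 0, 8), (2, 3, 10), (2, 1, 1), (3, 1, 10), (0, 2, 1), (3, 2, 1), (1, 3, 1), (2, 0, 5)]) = 9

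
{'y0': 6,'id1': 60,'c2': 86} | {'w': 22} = {'y0': 6, 'id1': 60, 'c2': 86, 'w': 22}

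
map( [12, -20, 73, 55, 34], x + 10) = [22, -10, 83, 65, 44]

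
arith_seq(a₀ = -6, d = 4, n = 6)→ a_0 = -6 + 0*4 = -6
a_1 = -6 + 1*4 = -2
a_2 = -6 + 2*4 = 2
...
= [-6, -2, 2, 6, 10, 14]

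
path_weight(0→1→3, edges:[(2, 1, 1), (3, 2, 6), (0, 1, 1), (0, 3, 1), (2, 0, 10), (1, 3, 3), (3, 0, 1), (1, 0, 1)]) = 4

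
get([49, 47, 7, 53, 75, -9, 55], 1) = 47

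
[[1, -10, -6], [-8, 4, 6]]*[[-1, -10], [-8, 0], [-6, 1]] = [[115, -16], [-60, 86]]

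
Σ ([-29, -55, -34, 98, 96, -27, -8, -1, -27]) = 13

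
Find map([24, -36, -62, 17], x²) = [576, 1296, 3844, 289]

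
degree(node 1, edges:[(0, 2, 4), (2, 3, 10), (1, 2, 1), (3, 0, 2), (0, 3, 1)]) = 1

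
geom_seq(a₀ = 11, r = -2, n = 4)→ [11, -22, 44, -88]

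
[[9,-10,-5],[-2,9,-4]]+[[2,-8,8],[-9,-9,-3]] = [[11, -18, 3], [-11, 0, -7]]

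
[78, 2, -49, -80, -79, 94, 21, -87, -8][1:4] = [2, -49, -80]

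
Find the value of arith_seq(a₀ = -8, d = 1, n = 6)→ a_0 = -8 + 0*1 = -8
a_1 = -8 + 1*1 = -7
a_2 = -8 + 2*1 = -6
...
= [-8, -7, -6, -5, -4, -3]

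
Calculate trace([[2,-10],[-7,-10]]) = diagonal: 2 + (-10)
= -8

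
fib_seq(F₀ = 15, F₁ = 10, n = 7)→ F_2 = F_1 + F_0 = 25
F_3 = F_2 + F_1 = 35
F_4 = F_3 + F_2 = 60
...
= [15, 10, 25, 35, 60, 95, 155]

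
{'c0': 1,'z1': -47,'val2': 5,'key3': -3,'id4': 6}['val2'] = 5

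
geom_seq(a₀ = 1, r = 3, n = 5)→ a_0 = 1*3^0 = 1
a_1 = 1*3^1 = 3
a_2 = 1*3^2 = 9
...
= [1, 3, 9, 27, 81]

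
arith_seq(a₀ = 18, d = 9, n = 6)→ a_0 = 18 + 0*9 = 18
a_1 = 18 + 1*9 = 27
a_2 = 18 + 2*9 = 36
...
= [18, 27, 36, 45, 54, 63]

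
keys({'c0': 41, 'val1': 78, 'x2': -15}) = ['c0', 'val1', 'x2']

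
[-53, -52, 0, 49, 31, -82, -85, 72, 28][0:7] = [-53, -52, 0, 49, 31, -82, -85]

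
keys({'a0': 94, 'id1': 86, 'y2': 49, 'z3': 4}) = ['a0', 'id1', 'y2', 'z3']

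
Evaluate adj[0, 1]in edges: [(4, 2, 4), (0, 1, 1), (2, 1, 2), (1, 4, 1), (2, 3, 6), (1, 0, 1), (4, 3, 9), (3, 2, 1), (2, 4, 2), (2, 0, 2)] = 1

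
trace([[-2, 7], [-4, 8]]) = 6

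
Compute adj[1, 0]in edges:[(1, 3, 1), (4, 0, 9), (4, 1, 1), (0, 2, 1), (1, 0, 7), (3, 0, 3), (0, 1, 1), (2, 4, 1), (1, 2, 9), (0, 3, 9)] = 7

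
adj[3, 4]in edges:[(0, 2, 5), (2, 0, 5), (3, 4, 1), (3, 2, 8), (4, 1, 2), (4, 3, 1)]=1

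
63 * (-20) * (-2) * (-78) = -196560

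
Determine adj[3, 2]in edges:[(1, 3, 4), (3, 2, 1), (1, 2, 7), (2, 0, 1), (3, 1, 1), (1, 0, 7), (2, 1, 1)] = 1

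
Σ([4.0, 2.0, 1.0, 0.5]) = 4.0 + 2.0 + 1.0 + 0.5
= 7.5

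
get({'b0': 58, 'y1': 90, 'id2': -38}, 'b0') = 58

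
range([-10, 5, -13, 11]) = 24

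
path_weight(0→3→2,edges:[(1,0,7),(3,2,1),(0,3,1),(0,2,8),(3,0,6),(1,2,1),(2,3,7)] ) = w(0→3)=1 + w(3→2)=1
= 2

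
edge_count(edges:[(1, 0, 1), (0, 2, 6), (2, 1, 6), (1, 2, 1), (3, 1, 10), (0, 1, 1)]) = 6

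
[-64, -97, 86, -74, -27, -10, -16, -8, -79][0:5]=[-64, -97, 86, -74, -27]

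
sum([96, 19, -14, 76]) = 177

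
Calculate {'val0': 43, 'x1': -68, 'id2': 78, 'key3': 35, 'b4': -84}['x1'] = -68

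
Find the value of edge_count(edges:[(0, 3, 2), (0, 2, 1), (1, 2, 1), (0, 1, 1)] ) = 4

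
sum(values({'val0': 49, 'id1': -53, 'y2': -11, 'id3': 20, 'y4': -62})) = -57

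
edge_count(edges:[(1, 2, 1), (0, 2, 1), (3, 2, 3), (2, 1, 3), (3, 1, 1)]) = 5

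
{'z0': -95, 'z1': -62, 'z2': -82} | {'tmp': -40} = {'z0': -95, 'z1': -62, 'z2': -82, 'tmp': -40}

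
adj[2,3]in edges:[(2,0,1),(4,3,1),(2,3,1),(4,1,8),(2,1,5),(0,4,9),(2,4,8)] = 1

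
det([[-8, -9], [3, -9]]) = 99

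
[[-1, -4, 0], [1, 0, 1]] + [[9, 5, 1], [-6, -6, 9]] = [[8, 1, 1], [-5, -6, 10]]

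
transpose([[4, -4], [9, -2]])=[[4, 9], [-4, -2]]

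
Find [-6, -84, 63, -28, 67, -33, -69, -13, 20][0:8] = [-6, -84, 63, -28, 67, -33, -69, -13]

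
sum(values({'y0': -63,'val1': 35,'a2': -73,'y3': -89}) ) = (-63) + 35 + (-73) + (-89)
= -190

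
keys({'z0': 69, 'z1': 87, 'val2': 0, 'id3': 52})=['z0', 'z1', 'val2', 'id3']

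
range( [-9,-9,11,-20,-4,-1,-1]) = 31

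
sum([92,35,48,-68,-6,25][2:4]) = slice → [48, -68]
48 + (-68)
= -20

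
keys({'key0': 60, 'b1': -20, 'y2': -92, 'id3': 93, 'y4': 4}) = ['key0', 'b1', 'y2', 'id3', 'y4']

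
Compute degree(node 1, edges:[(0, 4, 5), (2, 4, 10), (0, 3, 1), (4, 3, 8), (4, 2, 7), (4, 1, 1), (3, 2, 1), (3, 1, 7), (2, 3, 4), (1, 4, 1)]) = incident: (4,1), (3,1), (1,4)
= 3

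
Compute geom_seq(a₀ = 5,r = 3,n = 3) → [5, 15, 45]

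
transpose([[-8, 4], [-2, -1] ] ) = [[-8, -2], [4, -1]]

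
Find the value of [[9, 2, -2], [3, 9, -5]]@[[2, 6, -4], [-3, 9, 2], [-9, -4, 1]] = [[30, 80, -34], [24, 119, 1]]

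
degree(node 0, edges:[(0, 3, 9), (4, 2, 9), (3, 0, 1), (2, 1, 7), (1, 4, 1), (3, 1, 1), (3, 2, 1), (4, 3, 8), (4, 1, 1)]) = 2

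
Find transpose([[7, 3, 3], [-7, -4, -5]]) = [[7, -7], [3, -4], [3, -5]]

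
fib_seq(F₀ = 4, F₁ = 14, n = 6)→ F_2 = F_1 + F_0 = 18
F_3 = F_2 + F_1 = 32
F_4 = F_3 + F_2 = 50
...
= [4, 14, 18, 32, 50, 82]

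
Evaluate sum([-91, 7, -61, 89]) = (-91) + 7 + (-61) + 89
= -56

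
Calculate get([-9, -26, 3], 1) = -26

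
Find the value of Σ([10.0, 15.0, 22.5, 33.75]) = 10.0 + 15.0 + 22.5 + 33.75
= 81.25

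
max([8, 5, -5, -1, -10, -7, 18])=18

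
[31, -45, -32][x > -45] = keep x where x > -45: 31✓, -45✗, -32✓
= [31, -32]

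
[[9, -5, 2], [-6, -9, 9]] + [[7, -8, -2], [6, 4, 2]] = [[16, -13, 0], [0, -5, 11]]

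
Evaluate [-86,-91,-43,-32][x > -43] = [-32]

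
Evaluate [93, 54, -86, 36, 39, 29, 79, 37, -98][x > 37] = [93, 54, 39, 79]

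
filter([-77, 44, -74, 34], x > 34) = keep x where x > 34: -77✗, 44✓, -74✗, 34✗
= [44]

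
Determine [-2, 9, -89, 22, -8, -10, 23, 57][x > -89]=[-2, 9, 22, -8, -10, 23, 57]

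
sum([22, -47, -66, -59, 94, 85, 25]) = 22 + (-47) + (-66) + (-59) + 94 + 85 + 25
= 54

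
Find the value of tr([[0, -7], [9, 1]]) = diagonal: 0 + 1
= 1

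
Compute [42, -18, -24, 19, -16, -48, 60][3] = 19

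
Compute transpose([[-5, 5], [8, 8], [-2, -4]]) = [[-5, 8, -2], [5, 8, -4]]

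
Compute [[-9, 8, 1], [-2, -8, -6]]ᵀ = [[-9, -2], [8, -8], [1, -6]]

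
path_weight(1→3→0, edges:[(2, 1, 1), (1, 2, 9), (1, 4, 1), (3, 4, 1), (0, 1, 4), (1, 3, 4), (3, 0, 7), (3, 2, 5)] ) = 11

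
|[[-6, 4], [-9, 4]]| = 12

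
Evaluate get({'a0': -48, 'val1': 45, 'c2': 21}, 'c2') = 21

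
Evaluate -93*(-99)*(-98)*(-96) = 86619456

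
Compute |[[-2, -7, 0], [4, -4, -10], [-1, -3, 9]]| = 314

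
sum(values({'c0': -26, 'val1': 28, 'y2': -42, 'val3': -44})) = (-26) + 28 + (-42) + (-44)
= -84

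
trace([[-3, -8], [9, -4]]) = diagonal: (-3) + (-4)
= -7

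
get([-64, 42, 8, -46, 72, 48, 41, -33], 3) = -46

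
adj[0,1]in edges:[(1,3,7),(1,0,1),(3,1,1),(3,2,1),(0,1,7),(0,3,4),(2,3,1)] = 7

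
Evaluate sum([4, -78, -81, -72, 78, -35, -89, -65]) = -338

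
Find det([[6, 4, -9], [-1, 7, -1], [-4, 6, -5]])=-376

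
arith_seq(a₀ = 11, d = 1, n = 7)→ [11, 12, 13, 14, 15, 16, 17]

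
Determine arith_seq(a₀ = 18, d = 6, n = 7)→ a_0 = 18 + 0*6 = 18
a_1 = 18 + 1*6 = 24
a_2 = 18 + 2*6 = 30
...
= [18, 24, 30, 36, 42, 48, 54]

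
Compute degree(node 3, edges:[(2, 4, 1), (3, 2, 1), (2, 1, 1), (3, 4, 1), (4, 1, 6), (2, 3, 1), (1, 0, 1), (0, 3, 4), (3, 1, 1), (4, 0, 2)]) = incident: (3,2), (3,4), (2,3), (0,3), (3,1)
= 5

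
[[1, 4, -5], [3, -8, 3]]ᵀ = [[1, 3], [4, -8], [-5, 3]]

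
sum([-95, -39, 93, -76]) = -117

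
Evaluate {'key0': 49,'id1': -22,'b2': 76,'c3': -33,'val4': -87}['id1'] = -22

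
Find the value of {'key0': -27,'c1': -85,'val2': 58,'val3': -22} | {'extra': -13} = {'key0': -27, 'c1': -85, 'val2': 58, 'val3': -22, 'extra': -13}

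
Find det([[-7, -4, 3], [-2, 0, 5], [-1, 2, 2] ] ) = (1)*(-7)*det([[0, 5], [2, 2]]) + (-1)*(-4)*det([[-2, 5], [-1, 2]]) + (1)*(3)*det([[-2, 0], [-1, 2]])
= 70 + 4 + -12
= 62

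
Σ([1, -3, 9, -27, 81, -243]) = 1 + -3 + 9 + -27 + 81 + -243
= -182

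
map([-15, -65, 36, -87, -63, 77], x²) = (-15)²=225, (-65)²=4225, (36)²=1296, (-87)²=7569, (-63)²=3969, (77)²=5929
= [225, 4225, 1296, 7569, 3969, 5929]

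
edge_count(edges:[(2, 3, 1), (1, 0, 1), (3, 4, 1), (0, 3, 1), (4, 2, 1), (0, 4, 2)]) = 6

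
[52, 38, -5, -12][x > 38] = keep x where x > 38: 52✓, 38✗, -5✗, -12✗
= [52]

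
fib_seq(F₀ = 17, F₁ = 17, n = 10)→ F_2 = F_1 + F_0 = 34
F_3 = F_2 + F_1 = 51
F_4 = F_3 + F_2 = 85
...
= [17, 17, 34, 51, 85, 136, 221, 357, 578, 935]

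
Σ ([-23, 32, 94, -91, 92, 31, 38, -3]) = (-23) + 32 + 94 + (-91) + 92 + 31 + 38 + (-3)
= 170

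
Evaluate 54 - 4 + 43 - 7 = 86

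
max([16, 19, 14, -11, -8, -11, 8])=19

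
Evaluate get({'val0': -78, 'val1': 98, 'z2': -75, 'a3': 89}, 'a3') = 89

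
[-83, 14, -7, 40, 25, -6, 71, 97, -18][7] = 97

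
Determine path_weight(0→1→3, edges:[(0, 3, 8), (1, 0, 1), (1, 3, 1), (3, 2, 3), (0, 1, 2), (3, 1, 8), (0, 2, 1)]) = w(0→1)=2 + w(1→3)=1
= 3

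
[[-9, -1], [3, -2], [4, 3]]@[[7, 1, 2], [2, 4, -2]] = C[0][0] = (-9)*(7) + (-1)*(2) = -65
C[0][1] = (-9)*(1) + (-1)*(4) = -13
C[0][2] = (-9)*(2) + (-1)*(-2) = -16
C[1][0] = (3)*(7) + (-2)*(2) = 17
C[1][1] = (3)*(1) + (-2)*(4) = -5
C[1][2] = (3)*(2) + (-2)*(-2) = 10
... (3 more cells)
= [[-65, -13, -16], [17, -5, 10], [34, 16, 2]]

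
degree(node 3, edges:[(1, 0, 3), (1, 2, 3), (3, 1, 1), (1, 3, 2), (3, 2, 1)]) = 3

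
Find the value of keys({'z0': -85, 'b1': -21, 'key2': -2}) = ['z0', 'b1', 'key2']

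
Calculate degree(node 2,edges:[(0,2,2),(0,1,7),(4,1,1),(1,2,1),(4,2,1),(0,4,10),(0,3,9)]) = incident: (0,2), (1,2), (4,2)
= 3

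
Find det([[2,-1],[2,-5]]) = -8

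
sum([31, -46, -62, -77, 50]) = -104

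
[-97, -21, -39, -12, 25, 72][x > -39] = [-21, -12, 25, 72]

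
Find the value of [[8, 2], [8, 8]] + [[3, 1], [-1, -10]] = [[11, 3], [7, -2]]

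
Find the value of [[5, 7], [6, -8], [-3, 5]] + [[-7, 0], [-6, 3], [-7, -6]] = [[-2, 7], [0, -5], [-10, -1]]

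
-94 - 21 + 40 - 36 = -111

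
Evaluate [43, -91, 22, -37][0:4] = [43, -91, 22, -37]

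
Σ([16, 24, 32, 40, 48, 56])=16 + 24 + 32 + 40 + 48 + 56
= 216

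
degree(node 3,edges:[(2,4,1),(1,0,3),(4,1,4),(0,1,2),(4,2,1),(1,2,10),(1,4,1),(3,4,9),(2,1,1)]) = 1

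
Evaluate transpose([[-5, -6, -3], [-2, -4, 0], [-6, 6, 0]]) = [[-5, -2, -6], [-6, -4, 6], [-3, 0, 0]]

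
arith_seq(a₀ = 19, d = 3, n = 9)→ a_0 = 19 + 0*3 = 19
a_1 = 19 + 1*3 = 22
a_2 = 19 + 2*3 = 25
...
= [19, 22, 25, 28, 31, 34, 37, 40, 43]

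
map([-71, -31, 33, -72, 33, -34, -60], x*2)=-71*2=-142, -31*2=-62, 33*2=66, -72*2=-144, 33*2=66, -34*2=-68, -60*2=-120
= [-142, -62, 66, -144, 66, -68, -120]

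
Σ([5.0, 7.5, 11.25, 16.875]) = 40.625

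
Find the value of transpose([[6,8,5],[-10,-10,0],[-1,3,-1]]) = [[6, -10, -1], [8, -10, 3], [5, 0, -1]]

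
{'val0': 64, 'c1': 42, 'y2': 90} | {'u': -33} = {'val0': 64, 'c1': 42, 'y2': 90, 'u': -33}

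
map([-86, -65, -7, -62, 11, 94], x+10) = [-76, -55, 3, -52, 21, 104]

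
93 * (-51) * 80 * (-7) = 2656080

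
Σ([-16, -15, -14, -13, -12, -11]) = -81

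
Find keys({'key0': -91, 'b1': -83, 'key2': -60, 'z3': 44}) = ['key0', 'b1', 'key2', 'z3']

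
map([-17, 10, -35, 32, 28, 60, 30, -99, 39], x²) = (-17)²=289, (10)²=100, (-35)²=1225, (32)²=1024, (28)²=784, (60)²=3600, (30)²=900, (-99)²=9801, (39)²=1521
= [289, 100, 1225, 1024, 784, 3600, 900, 9801, 1521]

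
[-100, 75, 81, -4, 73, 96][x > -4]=keep x where x > -4: -100✗, 75✓, 81✓, -4✗, 73✓, 96✓
= [75, 81, 73, 96]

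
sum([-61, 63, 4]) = 6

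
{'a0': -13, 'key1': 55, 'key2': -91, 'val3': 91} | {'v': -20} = {'a0': -13, 'key1': 55, 'key2': -91, 'val3': 91, 'v': -20}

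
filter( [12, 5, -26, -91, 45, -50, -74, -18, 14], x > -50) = keep x where x > -50: 12✓, 5✓, -26✓, -91✗, 45✓, -50✗, -74✗, -18✓, 14✓
= [12, 5, -26, 45, -18, 14]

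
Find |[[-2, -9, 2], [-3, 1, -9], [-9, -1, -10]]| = (1)*(-2)*det([[1, -9], [-1, -10]]) + (-1)*(-9)*det([[-3, -9], [-9, -10]]) + (1)*(2)*det([[-3, 1], [-9, -1]])
= 38 + -459 + 24
= -397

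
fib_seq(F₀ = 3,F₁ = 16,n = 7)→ [3, 16, 19, 35, 54, 89, 143]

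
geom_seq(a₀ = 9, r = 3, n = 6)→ [9, 27, 81, 243, 729, 2187]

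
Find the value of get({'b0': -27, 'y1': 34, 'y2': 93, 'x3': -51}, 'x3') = -51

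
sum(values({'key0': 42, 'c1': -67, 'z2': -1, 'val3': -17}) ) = 42 + (-67) + (-1) + (-17)
= -43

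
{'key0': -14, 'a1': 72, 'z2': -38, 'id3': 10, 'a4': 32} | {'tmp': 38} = {'key0': -14, 'a1': 72, 'z2': -38, 'id3': 10, 'a4': 32, 'tmp': 38}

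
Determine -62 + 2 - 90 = -150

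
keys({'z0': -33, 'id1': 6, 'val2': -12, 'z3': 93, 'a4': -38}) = ['z0', 'id1', 'val2', 'z3', 'a4']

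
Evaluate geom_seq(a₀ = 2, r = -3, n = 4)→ [2, -6, 18, -54]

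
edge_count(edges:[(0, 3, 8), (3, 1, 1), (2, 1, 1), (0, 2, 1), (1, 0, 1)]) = 5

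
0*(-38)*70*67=0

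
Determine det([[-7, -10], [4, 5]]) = 5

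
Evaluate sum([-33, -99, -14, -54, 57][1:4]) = -167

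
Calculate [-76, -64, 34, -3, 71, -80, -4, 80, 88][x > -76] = keep x where x > -76: -76✗, -64✓, 34✓, -3✓, 71✓, -80✗, -4✓, 80✓, 88✓
= [-64, 34, -3, 71, -4, 80, 88]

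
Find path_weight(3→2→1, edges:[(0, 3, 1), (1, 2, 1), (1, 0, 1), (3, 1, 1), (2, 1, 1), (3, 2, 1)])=2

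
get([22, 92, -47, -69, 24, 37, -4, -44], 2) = -47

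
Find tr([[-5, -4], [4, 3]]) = -2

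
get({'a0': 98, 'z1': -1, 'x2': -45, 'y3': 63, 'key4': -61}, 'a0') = 98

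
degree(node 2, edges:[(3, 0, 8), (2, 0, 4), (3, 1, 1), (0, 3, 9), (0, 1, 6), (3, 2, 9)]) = incident: (2,0), (3,2)
= 2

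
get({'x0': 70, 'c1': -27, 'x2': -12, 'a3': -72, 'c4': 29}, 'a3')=-72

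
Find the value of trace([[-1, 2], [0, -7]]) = -8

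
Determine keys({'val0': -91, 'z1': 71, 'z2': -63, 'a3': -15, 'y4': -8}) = ['val0', 'z1', 'z2', 'a3', 'y4']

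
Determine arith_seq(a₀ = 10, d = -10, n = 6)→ a_0 = 10 + 0*-10 = 10
a_1 = 10 + 1*-10 = 0
a_2 = 10 + 2*-10 = -10
...
= [10, 0, -10, -20, -30, -40]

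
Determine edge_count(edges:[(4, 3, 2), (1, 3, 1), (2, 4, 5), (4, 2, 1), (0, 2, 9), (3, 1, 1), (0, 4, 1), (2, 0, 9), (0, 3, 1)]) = 9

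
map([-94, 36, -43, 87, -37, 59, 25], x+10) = [-84, 46, -33, 97, -27, 69, 35]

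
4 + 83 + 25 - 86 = 26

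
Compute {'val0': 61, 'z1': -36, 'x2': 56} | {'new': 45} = {'val0': 61, 'z1': -36, 'x2': 56, 'new': 45}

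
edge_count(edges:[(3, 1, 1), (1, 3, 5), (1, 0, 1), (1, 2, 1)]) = 4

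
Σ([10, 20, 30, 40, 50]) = 10 + 20 + 30 + 40 + 50
= 150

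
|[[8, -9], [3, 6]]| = (8)*(6) - (-9)*(3)
= 75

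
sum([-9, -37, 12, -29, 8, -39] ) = -94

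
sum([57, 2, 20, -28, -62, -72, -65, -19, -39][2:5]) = slice → [20, -28, -62]
20 + (-28) + (-62)
= -70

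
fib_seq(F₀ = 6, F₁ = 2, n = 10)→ [6, 2, 8, 10, 18, 28, 46, 74, 120, 194]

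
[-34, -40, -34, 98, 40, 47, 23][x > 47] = keep x where x > 47: -34✗, -40✗, -34✗, 98✓, 40✗, 47✗, 23✗
= [98]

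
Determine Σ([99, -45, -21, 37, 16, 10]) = 96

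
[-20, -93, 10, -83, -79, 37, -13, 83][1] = -93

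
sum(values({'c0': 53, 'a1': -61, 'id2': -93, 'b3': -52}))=53 + (-61) + (-93) + (-52)
= -153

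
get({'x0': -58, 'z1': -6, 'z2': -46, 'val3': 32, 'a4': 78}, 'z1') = -6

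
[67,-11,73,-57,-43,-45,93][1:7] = [-11, 73, -57, -43, -45, 93]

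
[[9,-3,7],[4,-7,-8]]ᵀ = [[9, 4], [-3, -7], [7, -8]]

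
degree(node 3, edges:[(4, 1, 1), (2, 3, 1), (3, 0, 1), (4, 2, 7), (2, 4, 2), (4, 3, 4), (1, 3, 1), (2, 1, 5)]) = incident: (2,3), (3,0), (4,3), (1,3)
= 4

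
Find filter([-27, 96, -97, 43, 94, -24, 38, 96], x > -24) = [96, 43, 94, 38, 96]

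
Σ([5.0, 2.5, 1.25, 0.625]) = 9.375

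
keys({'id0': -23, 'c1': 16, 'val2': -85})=['id0', 'c1', 'val2']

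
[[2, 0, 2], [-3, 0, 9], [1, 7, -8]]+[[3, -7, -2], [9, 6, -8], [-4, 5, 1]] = [[5, -7, 0], [6, 6, 1], [-3, 12, -7]]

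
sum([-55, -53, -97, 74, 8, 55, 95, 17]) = 44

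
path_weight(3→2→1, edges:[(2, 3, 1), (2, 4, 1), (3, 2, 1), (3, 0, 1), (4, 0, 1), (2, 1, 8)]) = w(3→2)=1 + w(2→1)=8
= 9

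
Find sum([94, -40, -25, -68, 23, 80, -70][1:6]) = slice → [-40, -25, -68, 23, 80]
(-40) + (-25) + (-68) + 23 + 80
= -30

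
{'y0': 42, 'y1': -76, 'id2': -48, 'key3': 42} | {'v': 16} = {'y0': 42, 'y1': -76, 'id2': -48, 'key3': 42, 'v': 16}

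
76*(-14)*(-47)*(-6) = -300048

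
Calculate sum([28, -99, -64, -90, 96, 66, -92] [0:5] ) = -129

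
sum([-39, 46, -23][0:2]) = 7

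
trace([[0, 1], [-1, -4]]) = -4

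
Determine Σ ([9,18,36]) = 9 + 18 + 36
= 63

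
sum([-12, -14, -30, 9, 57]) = (-12) + (-14) + (-30) + 9 + 57
= 10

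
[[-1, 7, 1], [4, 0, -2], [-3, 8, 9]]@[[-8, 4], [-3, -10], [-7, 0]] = [[-20, -74], [-18, 16], [-63, -92]]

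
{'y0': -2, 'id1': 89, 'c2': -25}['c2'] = -25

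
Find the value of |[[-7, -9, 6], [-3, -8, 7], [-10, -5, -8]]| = -237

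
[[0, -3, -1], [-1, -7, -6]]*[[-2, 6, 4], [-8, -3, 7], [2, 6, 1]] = [[22, 3, -22], [46, -21, -59]]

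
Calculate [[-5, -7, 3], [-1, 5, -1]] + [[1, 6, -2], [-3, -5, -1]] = [[-4, -1, 1], [-4, 0, -2]]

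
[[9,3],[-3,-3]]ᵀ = [[9, -3], [3, -3]]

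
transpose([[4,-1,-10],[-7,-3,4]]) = [[4, -7], [-1, -3], [-10, 4]]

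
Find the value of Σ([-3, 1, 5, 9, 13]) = (-3) + 1 + 5 + 9 + 13
= 25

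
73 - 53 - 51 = -31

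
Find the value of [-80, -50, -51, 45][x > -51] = keep x where x > -51: -80✗, -50✓, -51✗, 45✓
= [-50, 45]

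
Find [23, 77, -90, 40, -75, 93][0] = 23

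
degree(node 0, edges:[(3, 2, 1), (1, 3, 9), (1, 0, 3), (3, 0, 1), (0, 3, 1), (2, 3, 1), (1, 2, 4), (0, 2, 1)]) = incident: (1,0), (3,0), (0,3), (0,2)
= 4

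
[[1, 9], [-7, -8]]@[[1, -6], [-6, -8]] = [[-53, -78], [41, 106]]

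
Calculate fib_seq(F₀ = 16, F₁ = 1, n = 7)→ [16, 1, 17, 18, 35, 53, 88]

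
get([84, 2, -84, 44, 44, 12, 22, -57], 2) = -84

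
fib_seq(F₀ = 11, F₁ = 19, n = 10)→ [11, 19, 30, 49, 79, 128, 207, 335, 542, 877]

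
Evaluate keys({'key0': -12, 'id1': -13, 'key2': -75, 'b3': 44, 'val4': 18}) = ['key0', 'id1', 'key2', 'b3', 'val4']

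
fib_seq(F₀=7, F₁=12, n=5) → [7, 12, 19, 31, 50]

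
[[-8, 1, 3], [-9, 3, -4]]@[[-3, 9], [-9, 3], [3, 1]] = [[24, -66], [-12, -76]]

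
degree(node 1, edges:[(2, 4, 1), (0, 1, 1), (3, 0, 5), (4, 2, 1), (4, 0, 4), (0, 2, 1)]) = 1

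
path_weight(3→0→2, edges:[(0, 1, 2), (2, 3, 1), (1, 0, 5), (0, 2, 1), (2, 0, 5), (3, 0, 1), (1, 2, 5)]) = w(3→0)=1 + w(0→2)=1
= 2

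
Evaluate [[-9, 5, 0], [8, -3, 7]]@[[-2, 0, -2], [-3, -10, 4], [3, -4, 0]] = [[3, -50, 38], [14, 2, -28]]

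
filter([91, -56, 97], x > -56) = [91, 97]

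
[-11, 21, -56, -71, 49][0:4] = [-11, 21, -56, -71]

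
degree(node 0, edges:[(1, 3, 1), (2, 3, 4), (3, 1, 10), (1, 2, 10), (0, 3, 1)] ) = incident: (0,3)
= 1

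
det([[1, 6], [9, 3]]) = (1)*(3) - (6)*(9)
= -51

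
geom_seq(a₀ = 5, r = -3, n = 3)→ a_0 = 5*(-3)^0 = 5
a_1 = 5*(-3)^1 = -15
a_2 = 5*(-3)^2 = 45
= [5, -15, 45]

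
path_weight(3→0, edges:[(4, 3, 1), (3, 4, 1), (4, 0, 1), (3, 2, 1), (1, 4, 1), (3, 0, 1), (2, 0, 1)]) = w(3→0)=1
= 1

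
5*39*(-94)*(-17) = 311610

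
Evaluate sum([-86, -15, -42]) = (-86) + (-15) + (-42)
= -143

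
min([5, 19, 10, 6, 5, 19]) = 5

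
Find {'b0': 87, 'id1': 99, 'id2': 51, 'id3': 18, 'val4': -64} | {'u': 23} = {'b0': 87, 'id1': 99, 'id2': 51, 'id3': 18, 'val4': -64, 'u': 23}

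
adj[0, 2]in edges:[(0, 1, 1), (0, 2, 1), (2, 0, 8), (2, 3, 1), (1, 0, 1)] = 1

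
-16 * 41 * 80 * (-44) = 2309120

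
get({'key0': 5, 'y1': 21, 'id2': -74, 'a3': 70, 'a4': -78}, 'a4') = -78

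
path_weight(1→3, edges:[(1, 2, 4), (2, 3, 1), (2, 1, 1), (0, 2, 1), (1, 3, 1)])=1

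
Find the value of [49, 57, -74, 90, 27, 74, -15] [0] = 49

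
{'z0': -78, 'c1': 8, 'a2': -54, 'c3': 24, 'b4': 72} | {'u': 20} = {'z0': -78, 'c1': 8, 'a2': -54, 'c3': 24, 'b4': 72, 'u': 20}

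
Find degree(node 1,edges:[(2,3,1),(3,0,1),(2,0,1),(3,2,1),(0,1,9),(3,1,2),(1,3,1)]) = incident: (0,1), (3,1), (1,3)
= 3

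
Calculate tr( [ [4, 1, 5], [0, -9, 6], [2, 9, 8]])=3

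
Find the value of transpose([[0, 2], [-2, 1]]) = [[0, -2], [2, 1]]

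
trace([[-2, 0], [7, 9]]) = 7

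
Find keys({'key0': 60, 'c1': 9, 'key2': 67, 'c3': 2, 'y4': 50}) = ['key0', 'c1', 'key2', 'c3', 'y4']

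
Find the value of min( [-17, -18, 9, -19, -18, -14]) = -19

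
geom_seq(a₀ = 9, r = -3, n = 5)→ a_0 = 9*(-3)^0 = 9
a_1 = 9*(-3)^1 = -27
a_2 = 9*(-3)^2 = 81
...
= [9, -27, 81, -243, 729]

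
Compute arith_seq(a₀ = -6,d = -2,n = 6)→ a_0 = -6 + 0*-2 = -6
a_1 = -6 + 1*-2 = -8
a_2 = -6 + 2*-2 = -10
...
= [-6, -8, -10, -12, -14, -16]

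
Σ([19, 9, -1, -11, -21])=19 + 9 + (-1) + (-11) + (-21)
= -5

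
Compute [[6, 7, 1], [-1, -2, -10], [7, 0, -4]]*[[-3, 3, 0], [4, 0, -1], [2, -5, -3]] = [[12, 13, -10], [-25, 47, 32], [-29, 41, 12]]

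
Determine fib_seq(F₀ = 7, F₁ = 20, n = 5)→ F_2 = F_1 + F_0 = 27
F_3 = F_2 + F_1 = 47
F_4 = F_3 + F_2 = 74
= [7, 20, 27, 47, 74]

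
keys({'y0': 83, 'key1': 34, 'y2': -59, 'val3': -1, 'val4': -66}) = ['y0', 'key1', 'y2', 'val3', 'val4']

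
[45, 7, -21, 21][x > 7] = [45, 21]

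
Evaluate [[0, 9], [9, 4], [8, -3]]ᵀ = [[0, 9, 8], [9, 4, -3]]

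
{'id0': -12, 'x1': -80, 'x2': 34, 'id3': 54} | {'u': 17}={'id0': -12, 'x1': -80, 'x2': 34, 'id3': 54, 'u': 17}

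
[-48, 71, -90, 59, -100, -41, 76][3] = 59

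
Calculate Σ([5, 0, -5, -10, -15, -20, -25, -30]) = 5 + 0 + (-5) + (-10) + (-15) + (-20) + (-25) + (-30)
= -100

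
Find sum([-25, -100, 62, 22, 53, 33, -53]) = -8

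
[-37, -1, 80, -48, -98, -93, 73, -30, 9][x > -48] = keep x where x > -48: -37✓, -1✓, 80✓, -48✗, -98✗, -93✗, 73✓, -30✓, 9✓
= [-37, -1, 80, 73, -30, 9]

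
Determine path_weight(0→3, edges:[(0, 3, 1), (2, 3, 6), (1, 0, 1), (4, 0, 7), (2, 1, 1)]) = 1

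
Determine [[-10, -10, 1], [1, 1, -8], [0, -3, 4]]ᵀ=[[-10, 1, 0], [-10, 1, -3], [1, -8, 4]]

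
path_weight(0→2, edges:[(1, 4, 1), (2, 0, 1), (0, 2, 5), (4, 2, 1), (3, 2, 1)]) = w(0→2)=5
= 5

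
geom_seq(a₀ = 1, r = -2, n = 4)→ a_0 = 1*(-2)^0 = 1
a_1 = 1*(-2)^1 = -2
a_2 = 1*(-2)^2 = 4
...
= [1, -2, 4, -8]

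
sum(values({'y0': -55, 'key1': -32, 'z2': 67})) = -20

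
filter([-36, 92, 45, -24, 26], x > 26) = [92, 45]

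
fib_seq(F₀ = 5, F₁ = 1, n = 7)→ [5, 1, 6, 7, 13, 20, 33]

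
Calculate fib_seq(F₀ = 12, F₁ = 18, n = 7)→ F_2 = F_1 + F_0 = 30
F_3 = F_2 + F_1 = 48
F_4 = F_3 + F_2 = 78
...
= [12, 18, 30, 48, 78, 126, 204]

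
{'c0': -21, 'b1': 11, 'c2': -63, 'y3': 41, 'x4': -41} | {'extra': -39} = {'c0': -21, 'b1': 11, 'c2': -63, 'y3': 41, 'x4': -41, 'extra': -39}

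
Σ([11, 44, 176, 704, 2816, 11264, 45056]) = 60071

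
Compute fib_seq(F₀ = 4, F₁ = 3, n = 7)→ F_2 = F_1 + F_0 = 7
F_3 = F_2 + F_1 = 10
F_4 = F_3 + F_2 = 17
...
= [4, 3, 7, 10, 17, 27, 44]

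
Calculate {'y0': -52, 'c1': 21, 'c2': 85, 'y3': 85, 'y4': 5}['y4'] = 5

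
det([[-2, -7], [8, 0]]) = (-2)*(0) - (-7)*(8)
= 56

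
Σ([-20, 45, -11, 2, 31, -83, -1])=-37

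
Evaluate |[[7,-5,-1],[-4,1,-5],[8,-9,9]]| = (1)*(7)*det([[1, -5], [-9, 9]]) + (-1)*(-5)*det([[-4, -5], [8, 9]]) + (1)*(-1)*det([[-4, 1], [8, -9]])
= -252 + 20 + -28
= -260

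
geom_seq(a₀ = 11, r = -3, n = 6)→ [11, -33, 99, -297, 891, -2673]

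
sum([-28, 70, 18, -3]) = (-28) + 70 + 18 + (-3)
= 57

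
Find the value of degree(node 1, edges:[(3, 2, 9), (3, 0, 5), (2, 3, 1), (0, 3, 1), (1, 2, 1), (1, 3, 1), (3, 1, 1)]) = 3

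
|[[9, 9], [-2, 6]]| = 72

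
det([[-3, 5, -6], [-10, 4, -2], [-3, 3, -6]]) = -108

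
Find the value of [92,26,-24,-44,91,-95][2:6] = [-24, -44, 91, -95]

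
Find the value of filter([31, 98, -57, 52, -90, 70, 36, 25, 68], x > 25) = keep x where x > 25: 31✓, 98✓, -57✗, 52✓, -90✗, 70✓, 36✓, 25✗, 68✓
= [31, 98, 52, 70, 36, 68]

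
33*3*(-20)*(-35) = 69300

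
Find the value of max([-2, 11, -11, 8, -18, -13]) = 11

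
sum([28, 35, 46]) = 109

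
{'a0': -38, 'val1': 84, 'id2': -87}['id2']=-87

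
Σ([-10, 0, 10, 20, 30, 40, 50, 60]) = (-10) + 0 + 10 + 20 + 30 + 40 + 50 + 60
= 200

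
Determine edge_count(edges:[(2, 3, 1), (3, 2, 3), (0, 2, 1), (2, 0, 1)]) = 4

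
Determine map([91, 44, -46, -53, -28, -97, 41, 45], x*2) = 91*2=182, 44*2=88, -46*2=-92, -53*2=-106, -28*2=-56, -97*2=-194, 41*2=82, 45*2=90
= [182, 88, -92, -106, -56, -194, 82, 90]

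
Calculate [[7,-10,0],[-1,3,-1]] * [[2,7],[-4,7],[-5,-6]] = [[54, -21], [-9, 20]]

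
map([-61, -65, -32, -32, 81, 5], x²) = (-61)²=3721, (-65)²=4225, (-32)²=1024, (-32)²=1024, (81)²=6561, (5)²=25
= [3721, 4225, 1024, 1024, 6561, 25]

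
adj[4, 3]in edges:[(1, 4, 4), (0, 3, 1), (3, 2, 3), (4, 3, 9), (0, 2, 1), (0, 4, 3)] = 9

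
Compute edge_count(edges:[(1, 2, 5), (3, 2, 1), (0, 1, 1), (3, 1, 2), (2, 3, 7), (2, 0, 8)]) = 6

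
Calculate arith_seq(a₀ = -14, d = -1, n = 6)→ a_0 = -14 + 0*-1 = -14
a_1 = -14 + 1*-1 = -15
a_2 = -14 + 2*-1 = -16
...
= [-14, -15, -16, -17, -18, -19]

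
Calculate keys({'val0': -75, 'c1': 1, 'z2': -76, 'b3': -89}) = ['val0', 'c1', 'z2', 'b3']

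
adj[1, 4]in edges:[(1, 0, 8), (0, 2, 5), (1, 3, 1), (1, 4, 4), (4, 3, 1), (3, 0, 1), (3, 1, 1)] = 4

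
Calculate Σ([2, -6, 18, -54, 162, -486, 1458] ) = 2 + -6 + 18 + -54 + 162 + -486 + 1458
= 1094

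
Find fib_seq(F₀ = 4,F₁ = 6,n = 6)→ F_2 = F_1 + F_0 = 10
F_3 = F_2 + F_1 = 16
F_4 = F_3 + F_2 = 26
...
= [4, 6, 10, 16, 26, 42]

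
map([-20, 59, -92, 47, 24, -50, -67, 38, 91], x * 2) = -20*2=-40, 59*2=118, -92*2=-184, 47*2=94, 24*2=48, -50*2=-100, -67*2=-134, 38*2=76, 91*2=182
= [-40, 118, -184, 94, 48, -100, -134, 76, 182]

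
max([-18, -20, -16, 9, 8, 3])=9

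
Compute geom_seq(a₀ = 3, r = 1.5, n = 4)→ a_0 = 3*1.5^0 = 3.0
a_1 = 3*1.5^1 = 4.5
a_2 = 3*1.5^2 = 6.75
...
= [3.0, 4.5, 6.75, 10.125]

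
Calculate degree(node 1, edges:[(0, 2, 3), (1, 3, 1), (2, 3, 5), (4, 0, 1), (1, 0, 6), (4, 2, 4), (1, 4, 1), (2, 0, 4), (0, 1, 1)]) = 4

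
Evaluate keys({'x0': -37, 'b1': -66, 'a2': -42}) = ['x0', 'b1', 'a2']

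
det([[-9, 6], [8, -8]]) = (-9)*(-8) - (6)*(8)
= 24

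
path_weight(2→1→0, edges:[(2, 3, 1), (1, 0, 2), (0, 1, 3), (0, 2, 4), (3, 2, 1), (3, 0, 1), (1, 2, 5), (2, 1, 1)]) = 3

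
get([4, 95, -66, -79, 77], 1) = 95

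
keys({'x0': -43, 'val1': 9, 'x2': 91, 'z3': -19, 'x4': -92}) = ['x0', 'val1', 'x2', 'z3', 'x4']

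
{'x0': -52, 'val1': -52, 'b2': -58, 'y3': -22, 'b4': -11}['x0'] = -52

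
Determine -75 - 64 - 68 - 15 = -222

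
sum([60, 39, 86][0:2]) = 99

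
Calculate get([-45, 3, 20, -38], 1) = 3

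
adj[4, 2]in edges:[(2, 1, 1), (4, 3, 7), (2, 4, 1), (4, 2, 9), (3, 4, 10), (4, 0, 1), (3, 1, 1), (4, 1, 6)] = 9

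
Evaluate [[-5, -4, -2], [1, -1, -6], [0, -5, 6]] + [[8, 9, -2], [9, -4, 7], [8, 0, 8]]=[[3, 5, -4], [10, -5, 1], [8, -5, 14]]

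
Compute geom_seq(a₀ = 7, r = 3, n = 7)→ [7, 21, 63, 189, 567, 1701, 5103]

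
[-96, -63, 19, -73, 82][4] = 82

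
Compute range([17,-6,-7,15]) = 24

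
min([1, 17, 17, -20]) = -20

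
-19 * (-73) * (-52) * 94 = -6779656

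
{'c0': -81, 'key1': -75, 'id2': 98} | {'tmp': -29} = {'c0': -81, 'key1': -75, 'id2': 98, 'tmp': -29}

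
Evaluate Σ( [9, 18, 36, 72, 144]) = 9 + 18 + 36 + 72 + 144
= 279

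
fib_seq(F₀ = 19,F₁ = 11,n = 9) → [19, 11, 30, 41, 71, 112, 183, 295, 478]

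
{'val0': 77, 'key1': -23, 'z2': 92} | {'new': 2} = {'val0': 77, 'key1': -23, 'z2': 92, 'new': 2}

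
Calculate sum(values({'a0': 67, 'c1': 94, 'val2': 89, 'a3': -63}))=187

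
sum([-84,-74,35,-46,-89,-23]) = (-84) + (-74) + 35 + (-46) + (-89) + (-23)
= -281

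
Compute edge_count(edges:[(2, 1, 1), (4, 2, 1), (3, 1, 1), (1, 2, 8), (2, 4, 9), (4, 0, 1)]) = 6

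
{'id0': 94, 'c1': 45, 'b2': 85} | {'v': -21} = {'id0': 94, 'c1': 45, 'b2': 85, 'v': -21}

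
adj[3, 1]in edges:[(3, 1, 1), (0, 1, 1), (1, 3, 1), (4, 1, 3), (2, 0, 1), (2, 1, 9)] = 1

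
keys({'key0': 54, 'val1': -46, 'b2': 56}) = ['key0', 'val1', 'b2']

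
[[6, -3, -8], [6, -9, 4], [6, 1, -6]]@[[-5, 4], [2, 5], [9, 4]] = C[0][0] = (6)*(-5) + (-3)*(2) + (-8)*(9) = -108
C[0][1] = (6)*(4) + (-3)*(5) + (-8)*(4) = -23
C[1][0] = (6)*(-5) + (-9)*(2) + (4)*(9) = -12
C[1][1] = (6)*(4) + (-9)*(5) + (4)*(4) = -5
C[2][0] = (6)*(-5) + (1)*(2) + (-6)*(9) = -82
C[2][1] = (6)*(4) + (1)*(5) + (-6)*(4) = 5
= [[-108, -23], [-12, -5], [-82, 5]]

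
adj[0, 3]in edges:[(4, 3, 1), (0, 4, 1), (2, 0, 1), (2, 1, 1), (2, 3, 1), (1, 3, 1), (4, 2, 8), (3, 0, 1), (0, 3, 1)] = 1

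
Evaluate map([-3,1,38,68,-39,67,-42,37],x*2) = [-6, 2, 76, 136, -78, 134, -84, 74]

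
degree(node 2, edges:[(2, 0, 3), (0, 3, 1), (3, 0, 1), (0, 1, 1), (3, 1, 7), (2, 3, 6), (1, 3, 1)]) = 2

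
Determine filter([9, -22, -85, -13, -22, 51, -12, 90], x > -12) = keep x where x > -12: 9✓, -22✗, -85✗, -13✗, -22✗, 51✓, -12✗, 90✓
= [9, 51, 90]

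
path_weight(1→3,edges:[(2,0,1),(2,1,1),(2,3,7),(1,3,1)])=w(1→3)=1
= 1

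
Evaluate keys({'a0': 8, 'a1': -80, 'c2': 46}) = ['a0', 'a1', 'c2']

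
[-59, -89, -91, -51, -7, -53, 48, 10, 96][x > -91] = keep x where x > -91: -59✓, -89✓, -91✗, -51✓, -7✓, -53✓, 48✓, 10✓, 96✓
= [-59, -89, -51, -7, -53, 48, 10, 96]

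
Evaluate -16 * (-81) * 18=23328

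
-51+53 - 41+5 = -34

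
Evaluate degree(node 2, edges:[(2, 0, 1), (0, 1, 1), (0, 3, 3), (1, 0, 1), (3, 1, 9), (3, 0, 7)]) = incident: (2,0)
= 1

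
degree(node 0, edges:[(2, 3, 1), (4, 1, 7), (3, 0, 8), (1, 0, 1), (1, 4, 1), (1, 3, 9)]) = incident: (3,0), (1,0)
= 2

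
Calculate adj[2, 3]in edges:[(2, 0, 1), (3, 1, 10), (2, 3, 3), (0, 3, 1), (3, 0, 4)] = 3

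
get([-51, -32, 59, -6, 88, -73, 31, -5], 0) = -51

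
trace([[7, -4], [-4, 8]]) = diagonal: 7 + 8
= 15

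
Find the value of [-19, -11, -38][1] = -11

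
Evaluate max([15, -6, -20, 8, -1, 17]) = 17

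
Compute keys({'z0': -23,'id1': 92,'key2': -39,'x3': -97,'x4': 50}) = ['z0', 'id1', 'key2', 'x3', 'x4']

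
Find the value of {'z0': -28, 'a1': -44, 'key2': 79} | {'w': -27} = {'z0': -28, 'a1': -44, 'key2': 79, 'w': -27}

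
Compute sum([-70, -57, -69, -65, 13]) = -248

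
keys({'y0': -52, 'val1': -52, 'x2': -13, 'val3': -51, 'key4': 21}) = ['y0', 'val1', 'x2', 'val3', 'key4']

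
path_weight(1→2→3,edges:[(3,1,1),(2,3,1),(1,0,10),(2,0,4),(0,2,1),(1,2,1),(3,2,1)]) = w(1→2)=1 + w(2→3)=1
= 2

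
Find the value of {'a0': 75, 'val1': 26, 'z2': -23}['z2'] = -23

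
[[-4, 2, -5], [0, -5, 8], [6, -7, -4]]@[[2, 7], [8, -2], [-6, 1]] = [[38, -37], [-88, 18], [-20, 52]]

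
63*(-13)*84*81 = -5572476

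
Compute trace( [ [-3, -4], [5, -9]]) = -12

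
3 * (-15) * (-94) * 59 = 249570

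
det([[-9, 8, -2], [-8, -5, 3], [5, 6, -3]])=1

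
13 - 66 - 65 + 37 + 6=-75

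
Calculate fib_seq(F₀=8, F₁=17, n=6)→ [8, 17, 25, 42, 67, 109]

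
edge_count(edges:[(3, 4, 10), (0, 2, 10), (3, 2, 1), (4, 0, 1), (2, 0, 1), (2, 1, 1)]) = 6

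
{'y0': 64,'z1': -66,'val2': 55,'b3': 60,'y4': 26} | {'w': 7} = {'y0': 64, 'z1': -66, 'val2': 55, 'b3': 60, 'y4': 26, 'w': 7}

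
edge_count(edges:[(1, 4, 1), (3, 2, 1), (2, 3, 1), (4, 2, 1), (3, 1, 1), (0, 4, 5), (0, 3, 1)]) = 7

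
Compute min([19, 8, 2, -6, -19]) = -19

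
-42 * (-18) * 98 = 74088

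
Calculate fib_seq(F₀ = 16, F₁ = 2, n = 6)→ [16, 2, 18, 20, 38, 58]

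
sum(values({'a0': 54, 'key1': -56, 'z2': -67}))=54 + (-56) + (-67)
= -69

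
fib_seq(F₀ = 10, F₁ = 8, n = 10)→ [10, 8, 18, 26, 44, 70, 114, 184, 298, 482]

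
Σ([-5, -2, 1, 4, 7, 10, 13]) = 28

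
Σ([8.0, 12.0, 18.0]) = 38.0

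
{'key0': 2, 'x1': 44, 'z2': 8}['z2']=8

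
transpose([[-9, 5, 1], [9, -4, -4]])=[[-9, 9], [5, -4], [1, -4]]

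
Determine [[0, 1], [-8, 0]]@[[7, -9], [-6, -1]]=C[0][0] = (0)*(7) + (1)*(-6) = -6
C[0][1] = (0)*(-9) + (1)*(-1) = -1
C[1][0] = (-8)*(7) + (0)*(-6) = -56
C[1][1] = (-8)*(-9) + (0)*(-1) = 72
= [[-6, -1], [-56, 72]]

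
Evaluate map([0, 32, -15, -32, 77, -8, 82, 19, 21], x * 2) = [0, 64, -30, -64, 154, -16, 164, 38, 42]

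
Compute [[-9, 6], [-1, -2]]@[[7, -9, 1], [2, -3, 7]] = C[0][0] = (-9)*(7) + (6)*(2) = -51
C[0][1] = (-9)*(-9) + (6)*(-3) = 63
C[0][2] = (-9)*(1) + (6)*(7) = 33
C[1][0] = (-1)*(7) + (-2)*(2) = -11
C[1][1] = (-1)*(-9) + (-2)*(-3) = 15
C[1][2] = (-1)*(1) + (-2)*(7) = -15
= [[-51, 63, 33], [-11, 15, -15]]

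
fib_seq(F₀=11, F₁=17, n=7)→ F_2 = F_1 + F_0 = 28
F_3 = F_2 + F_1 = 45
F_4 = F_3 + F_2 = 73
...
= [11, 17, 28, 45, 73, 118, 191]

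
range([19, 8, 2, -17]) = 36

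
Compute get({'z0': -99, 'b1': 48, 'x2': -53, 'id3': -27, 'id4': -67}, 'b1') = 48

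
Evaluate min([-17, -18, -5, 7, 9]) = -18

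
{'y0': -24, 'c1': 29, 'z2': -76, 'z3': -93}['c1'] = 29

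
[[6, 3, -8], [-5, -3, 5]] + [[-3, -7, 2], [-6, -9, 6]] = [[3, -4, -6], [-11, -12, 11]]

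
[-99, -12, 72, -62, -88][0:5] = [-99, -12, 72, -62, -88]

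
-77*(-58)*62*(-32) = -8860544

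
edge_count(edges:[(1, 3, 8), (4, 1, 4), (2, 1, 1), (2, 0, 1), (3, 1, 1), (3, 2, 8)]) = 6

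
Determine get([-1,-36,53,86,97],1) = -36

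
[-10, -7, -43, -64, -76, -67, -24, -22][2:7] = [-43, -64, -76, -67, -24]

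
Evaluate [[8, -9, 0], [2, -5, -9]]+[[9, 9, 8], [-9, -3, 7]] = [[17, 0, 8], [-7, -8, -2]]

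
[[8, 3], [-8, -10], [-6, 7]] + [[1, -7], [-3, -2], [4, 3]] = [[9, -4], [-11, -12], [-2, 10]]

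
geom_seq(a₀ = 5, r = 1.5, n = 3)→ a_0 = 5*1.5^0 = 5.0
a_1 = 5*1.5^1 = 7.5
a_2 = 5*1.5^2 = 11.25
= [5.0, 7.5, 11.25]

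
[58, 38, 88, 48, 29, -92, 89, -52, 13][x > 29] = [58, 38, 88, 48, 89]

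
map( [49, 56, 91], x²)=(49)²=2401, (56)²=3136, (91)²=8281
= [2401, 3136, 8281]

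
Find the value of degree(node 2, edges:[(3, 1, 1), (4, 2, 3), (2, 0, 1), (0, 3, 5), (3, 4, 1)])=2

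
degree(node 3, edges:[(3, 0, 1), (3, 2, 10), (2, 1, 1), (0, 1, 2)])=incident: (3,0), (3,2)
= 2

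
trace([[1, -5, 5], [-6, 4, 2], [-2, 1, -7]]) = -2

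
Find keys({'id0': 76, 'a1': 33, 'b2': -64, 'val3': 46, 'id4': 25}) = ['id0', 'a1', 'b2', 'val3', 'id4']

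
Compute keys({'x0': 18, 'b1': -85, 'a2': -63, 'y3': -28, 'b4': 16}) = ['x0', 'b1', 'a2', 'y3', 'b4']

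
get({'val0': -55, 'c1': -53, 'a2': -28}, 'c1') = -53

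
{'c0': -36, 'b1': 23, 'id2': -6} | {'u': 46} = {'c0': -36, 'b1': 23, 'id2': -6, 'u': 46}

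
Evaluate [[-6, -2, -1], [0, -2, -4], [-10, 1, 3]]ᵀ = [[-6, 0, -10], [-2, -2, 1], [-1, -4, 3]]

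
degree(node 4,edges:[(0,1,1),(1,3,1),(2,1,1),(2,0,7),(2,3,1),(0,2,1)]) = incident: none
= 0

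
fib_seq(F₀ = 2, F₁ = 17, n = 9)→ [2, 17, 19, 36, 55, 91, 146, 237, 383]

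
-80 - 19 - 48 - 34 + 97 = -84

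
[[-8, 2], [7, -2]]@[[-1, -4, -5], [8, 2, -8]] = C[0][0] = (-8)*(-1) + (2)*(8) = 24
C[0][1] = (-8)*(-4) + (2)*(2) = 36
C[0][2] = (-8)*(-5) + (2)*(-8) = 24
C[1][0] = (7)*(-1) + (-2)*(8) = -23
C[1][1] = (7)*(-4) + (-2)*(2) = -32
C[1][2] = (7)*(-5) + (-2)*(-8) = -19
= [[24, 36, 24], [-23, -32, -19]]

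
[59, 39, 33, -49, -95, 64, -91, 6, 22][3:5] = [-49, -95]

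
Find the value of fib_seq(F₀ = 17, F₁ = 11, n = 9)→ [17, 11, 28, 39, 67, 106, 173, 279, 452]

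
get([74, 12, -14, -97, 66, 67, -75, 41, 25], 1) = 12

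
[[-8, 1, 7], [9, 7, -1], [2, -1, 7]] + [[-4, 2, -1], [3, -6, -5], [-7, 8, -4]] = [[-12, 3, 6], [12, 1, -6], [-5, 7, 3]]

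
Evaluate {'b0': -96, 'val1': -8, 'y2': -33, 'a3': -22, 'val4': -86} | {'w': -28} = {'b0': -96, 'val1': -8, 'y2': -33, 'a3': -22, 'val4': -86, 'w': -28}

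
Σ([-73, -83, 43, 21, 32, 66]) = 6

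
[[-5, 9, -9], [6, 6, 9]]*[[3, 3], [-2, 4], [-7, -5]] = [[30, 66], [-57, -3]]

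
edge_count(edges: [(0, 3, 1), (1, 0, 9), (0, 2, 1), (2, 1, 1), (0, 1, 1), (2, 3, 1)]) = 6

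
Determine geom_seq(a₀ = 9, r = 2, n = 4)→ a_0 = 9*2^0 = 9
a_1 = 9*2^1 = 18
a_2 = 9*2^2 = 36
...
= [9, 18, 36, 72]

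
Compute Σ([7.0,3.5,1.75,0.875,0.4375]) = 7.0 + 3.5 + 1.75 + 0.875 + 0.4375
= 13.5625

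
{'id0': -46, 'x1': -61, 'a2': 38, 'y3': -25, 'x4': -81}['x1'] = -61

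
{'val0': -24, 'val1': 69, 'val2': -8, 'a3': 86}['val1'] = 69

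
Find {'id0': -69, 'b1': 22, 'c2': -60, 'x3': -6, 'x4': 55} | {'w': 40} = {'id0': -69, 'b1': 22, 'c2': -60, 'x3': -6, 'x4': 55, 'w': 40}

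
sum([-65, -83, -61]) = -209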